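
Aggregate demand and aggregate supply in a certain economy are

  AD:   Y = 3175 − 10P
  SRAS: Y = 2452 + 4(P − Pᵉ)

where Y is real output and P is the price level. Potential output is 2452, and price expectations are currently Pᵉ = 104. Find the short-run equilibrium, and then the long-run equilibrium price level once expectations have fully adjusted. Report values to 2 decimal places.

Short run: with Pᵉ = 104, SRAS is Y = 2036 + 4P. Setting AD = SRAS gives 1139 = 14P, so P = 81.36 and Y = 3175 − 10P = 2361.43.
Output 2361.43 is below potential 2452, so over time expected prices fall and SRAS shifts right until Y returns to 2452.
Long run: Y = 2452 on the AD curve gives 2452 = 3175 − 10P, so P = 72.30.

Short run: P = 81.36, Y = 2361.43. Long run: P = 72.30.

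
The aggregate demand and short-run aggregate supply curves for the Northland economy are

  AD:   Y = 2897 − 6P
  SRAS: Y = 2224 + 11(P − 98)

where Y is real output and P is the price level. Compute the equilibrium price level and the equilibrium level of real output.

Write SRAS as Y = 2224 + 11P − 1078 = 1146 + 11P.
Set AD = SRAS: 2897 − 6P = 1146 + 11P, so 1751 = 17P and P = 103.
Then Y = 2897 − 6·103 = 2279.

P = 103, Y = 2279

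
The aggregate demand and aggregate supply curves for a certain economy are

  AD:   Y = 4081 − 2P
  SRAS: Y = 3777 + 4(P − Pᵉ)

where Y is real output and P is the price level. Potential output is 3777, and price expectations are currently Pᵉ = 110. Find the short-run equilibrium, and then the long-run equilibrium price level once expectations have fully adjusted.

Short run: P = 124, Y = 3833. Long run: P = 152.

Short run: with Pᵉ = 110, SRAS is Y = 3337 + 4P. Setting AD = SRAS gives 744 = 6P, so P = 124 and Y = 4081 − 2·124 = 3833.
Output 3833 is above potential 3777, so over time expected prices rise and SRAS shifts left until Y returns to 3777.
Long run: Y = 3777 on the AD curve gives 3777 = 4081 − 2P, so P = 152.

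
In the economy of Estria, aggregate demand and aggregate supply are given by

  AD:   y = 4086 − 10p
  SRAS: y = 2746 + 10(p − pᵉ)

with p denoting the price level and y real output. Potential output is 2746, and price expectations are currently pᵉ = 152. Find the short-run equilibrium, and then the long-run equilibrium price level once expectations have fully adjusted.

Short run: p = 143, y = 2656. Long run: p = 134.

Short run: with pᵉ = 152, SRAS is y = 1226 + 10p. Setting AD = SRAS gives 2860 = 20p, so p = 143 and y = 4086 − 10·143 = 2656.
Output 2656 is below potential 2746, so over time expected prices fall and SRAS shifts right until y returns to 2746.
Long run: y = 2746 on the AD curve gives 2746 = 4086 − 10p, so p = 134.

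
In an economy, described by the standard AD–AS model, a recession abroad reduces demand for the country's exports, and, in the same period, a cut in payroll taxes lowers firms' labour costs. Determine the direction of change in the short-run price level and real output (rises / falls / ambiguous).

The first event is a negative demand shock: AD shifts left, which by itself pushes P down and Y down.
The second is a favourable supply shock: SRAS shifts right, which by itself pushes P down and Y up.
Both shocks push P down, so P falls. The two shocks push Y in opposite directions, so the effect on Y is ambiguous.

Price level: falls; output: ambiguous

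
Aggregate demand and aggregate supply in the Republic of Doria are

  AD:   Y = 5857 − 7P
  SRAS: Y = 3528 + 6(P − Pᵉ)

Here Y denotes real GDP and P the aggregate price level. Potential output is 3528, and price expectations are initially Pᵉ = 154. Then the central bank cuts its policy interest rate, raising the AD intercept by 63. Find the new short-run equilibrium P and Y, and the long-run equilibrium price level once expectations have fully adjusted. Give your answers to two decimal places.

AD shifts right: new AD is Y = 5920 − 7P. With Pᵉ = 154, SRAS is Y = 2604 + 6P.
Short run: 5920 − 7P = 2604 + 6P gives 3316 = 13P, so P = 255.08 and Y = 5920 − 7P = 4134.46.
Y = 4134.46 is above potential 3528; expectations adjust and SRAS shifts left until Y = 3528.
Long run: on the new AD curve, 3528 = 5920 − 7P gives P = 341.71.

Short run: P = 255.08, Y = 4134.46. Long run: P = 341.71.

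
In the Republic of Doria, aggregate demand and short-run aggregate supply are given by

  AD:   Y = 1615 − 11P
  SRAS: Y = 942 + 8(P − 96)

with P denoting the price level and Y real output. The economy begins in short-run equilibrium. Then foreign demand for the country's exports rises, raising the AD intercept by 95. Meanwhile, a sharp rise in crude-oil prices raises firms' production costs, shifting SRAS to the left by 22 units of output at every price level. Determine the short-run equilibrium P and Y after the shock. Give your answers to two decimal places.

P = 82.00, Y = 808.00

After both shocks: AD is Y = 1710 − 11P and SRAS is Y = 152 + 8P.
Setting them equal: 1558 = 19P, so P = 82.00.
Substituting into AD, Y = 808.00.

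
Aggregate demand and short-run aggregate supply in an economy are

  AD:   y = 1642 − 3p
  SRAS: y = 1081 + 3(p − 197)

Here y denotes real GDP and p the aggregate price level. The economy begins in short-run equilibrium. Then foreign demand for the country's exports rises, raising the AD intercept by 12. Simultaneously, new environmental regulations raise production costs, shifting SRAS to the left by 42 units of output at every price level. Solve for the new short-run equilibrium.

After both shocks: AD is y = 1654 − 3p and SRAS is y = 448 + 3p.
Setting them equal: 1206 = 6p, so p = 201.
y = 1654 − 3·201 = 1051.

p = 201, y = 1051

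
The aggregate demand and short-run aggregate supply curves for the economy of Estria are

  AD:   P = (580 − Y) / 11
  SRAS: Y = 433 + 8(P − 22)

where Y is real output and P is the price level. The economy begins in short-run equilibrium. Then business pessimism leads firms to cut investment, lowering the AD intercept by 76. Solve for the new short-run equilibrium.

P = 13, Y = 361

This is a negative demand shock: AD shifts left.
New AD: Y = 504 − 11P.
SRAS can be written Y = 257 + 8P.
Set AD = SRAS: 504 − 11P = 257 + 8P, so 247 = 19P and P = 13.
Y = 504 − 11·13 = 361.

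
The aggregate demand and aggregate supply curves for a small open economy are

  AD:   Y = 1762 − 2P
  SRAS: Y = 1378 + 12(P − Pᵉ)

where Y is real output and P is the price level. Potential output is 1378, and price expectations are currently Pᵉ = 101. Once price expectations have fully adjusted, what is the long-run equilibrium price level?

Long-run P = 192

Short run: with Pᵉ = 101, SRAS is Y = 166 + 12P. Setting AD = SRAS gives 1596 = 14P, so P = 114 and Y = 1762 − 2·114 = 1534.
Output 1534 is above potential 1378, so over time expected prices rise and SRAS shifts left until Y returns to 1378.
Long run: Y = 1378 on the AD curve gives 1378 = 1762 − 2P, so P = 192.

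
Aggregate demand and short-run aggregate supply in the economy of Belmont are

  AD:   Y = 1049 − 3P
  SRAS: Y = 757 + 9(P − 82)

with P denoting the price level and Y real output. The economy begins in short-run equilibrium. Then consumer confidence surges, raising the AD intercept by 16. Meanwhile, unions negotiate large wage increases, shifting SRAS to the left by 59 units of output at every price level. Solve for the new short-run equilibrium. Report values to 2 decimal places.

P = 92.08, Y = 788.75

After both shocks: AD is Y = 1065 − 3P and SRAS is Y = 9P − 40.
Setting them equal: 1105 = 12P, so P = 92.08.
Substituting into AD, Y = 788.75.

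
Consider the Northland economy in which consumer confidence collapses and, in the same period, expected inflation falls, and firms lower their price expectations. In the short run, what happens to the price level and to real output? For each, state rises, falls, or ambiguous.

The first event is a negative demand shock: AD shifts left, which by itself pushes P down and Y down.
The second is a favourable supply shock: SRAS shifts right, which by itself pushes P down and Y up.
Both shocks push P down, so P falls. The two shocks push Y in opposite directions, so the effect on Y is ambiguous.

Price level: falls; output: ambiguous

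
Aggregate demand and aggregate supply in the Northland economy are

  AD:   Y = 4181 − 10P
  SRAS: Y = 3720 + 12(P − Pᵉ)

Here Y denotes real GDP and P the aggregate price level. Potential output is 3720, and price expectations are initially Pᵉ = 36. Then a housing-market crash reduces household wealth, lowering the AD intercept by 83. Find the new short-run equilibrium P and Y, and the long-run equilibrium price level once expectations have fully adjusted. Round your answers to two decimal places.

Short run: P = 36.82, Y = 3729.82. Long run: P = 37.80.

AD shifts left: new AD is Y = 4098 − 10P. With Pᵉ = 36, SRAS is Y = 3288 + 12P.
Short run: 4098 − 10P = 3288 + 12P gives 810 = 22P, so P = 36.82 and Y = 4098 − 10P = 3729.82.
Y = 3729.82 is above potential 3720; expectations adjust and SRAS shifts left until Y = 3720.
Long run: on the new AD curve, 3720 = 4098 − 10P gives P = 37.80.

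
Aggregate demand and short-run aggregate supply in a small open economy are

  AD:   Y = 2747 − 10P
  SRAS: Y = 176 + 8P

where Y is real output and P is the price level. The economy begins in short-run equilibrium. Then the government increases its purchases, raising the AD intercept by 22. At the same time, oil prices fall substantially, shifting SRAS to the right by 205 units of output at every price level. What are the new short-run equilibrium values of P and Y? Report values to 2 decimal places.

P = 132.67, Y = 1442.33

After both shocks: AD is Y = 2769 − 10P and SRAS is Y = 381 + 8P.
Setting them equal: 2388 = 18P, so P = 132.67.
Substituting into AD, Y = 1442.33.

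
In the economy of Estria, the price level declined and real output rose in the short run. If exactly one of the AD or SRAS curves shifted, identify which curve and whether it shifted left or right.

SRAS shifted right

P fell and Y rose. An AD shift moves P and Y in the same direction; an SRAS shift moves them in opposite directions.
Here P and Y moved in opposite directions, so the SRAS curve shifted.
Since Y rose, SRAS shifted right.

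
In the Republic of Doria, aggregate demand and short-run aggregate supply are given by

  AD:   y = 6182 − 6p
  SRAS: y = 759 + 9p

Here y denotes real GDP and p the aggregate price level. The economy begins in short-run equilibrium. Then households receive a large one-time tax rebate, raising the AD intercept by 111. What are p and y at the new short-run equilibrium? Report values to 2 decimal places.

p = 368.93, y = 4079.40

This is a positive demand shock: AD shifts right.
New AD: y = 6293 − 6p.
Set AD = SRAS: 6293 − 6p = 759 + 9p, so 5534 = 15p and p = 368.93.
Substituting into AD, y = 4079.40.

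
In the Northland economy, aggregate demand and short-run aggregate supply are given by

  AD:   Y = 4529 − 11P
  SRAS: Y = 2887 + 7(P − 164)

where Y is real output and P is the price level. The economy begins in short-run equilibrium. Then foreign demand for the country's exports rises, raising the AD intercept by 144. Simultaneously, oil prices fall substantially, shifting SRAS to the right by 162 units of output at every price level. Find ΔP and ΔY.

After both shocks: AD is Y = 4673 − 11P and SRAS is Y = 1901 + 7P.
Setting them equal: 2772 = 18P, so P = 154.
Y = 4673 − 11·154 = 2979.
Initially P = 155, Y = 2824, so ΔP = -1 and ΔY = +155.

ΔP = -1, ΔY = +155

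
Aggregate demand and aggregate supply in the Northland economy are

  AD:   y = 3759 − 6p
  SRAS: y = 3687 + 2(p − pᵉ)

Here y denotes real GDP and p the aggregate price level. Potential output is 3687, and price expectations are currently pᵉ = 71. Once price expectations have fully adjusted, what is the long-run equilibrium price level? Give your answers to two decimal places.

Short run: with pᵉ = 71, SRAS is y = 3545 + 2p. Setting AD = SRAS gives 214 = 8p, so p = 26.75 and y = 3759 − 6p = 3598.50.
Output 3598.50 is below potential 3687, so over time expected prices fall and SRAS shifts right until y returns to 3687.
Long run: y = 3687 on the AD curve gives 3687 = 3759 − 6p, so p = 12.00.

Long-run p = 12.00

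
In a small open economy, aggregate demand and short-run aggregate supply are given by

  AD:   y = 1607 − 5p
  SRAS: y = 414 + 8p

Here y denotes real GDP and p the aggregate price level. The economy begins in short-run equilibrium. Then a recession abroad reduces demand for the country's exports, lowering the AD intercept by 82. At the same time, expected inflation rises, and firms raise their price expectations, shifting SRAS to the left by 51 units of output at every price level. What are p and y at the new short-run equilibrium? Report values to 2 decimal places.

After both shocks: AD is y = 1525 − 5p and SRAS is y = 363 + 8p.
Setting them equal: 1162 = 13p, so p = 89.38.
Substituting into AD, y = 1078.08.

p = 89.38, y = 1078.08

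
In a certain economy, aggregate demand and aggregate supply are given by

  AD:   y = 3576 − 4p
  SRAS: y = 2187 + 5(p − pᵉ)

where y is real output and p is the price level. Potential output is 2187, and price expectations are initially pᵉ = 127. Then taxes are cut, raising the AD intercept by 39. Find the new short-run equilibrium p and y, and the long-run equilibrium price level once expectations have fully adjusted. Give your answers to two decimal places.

AD shifts right: new AD is y = 3615 − 4p. With pᵉ = 127, SRAS is y = 1552 + 5p.
Short run: 3615 − 4p = 1552 + 5p gives 2063 = 9p, so p = 229.22 and y = 3615 − 4p = 2698.11.
y = 2698.11 is above potential 2187; expectations adjust and SRAS shifts left until y = 2187.
Long run: on the new AD curve, 2187 = 3615 − 4p gives p = 357.00.

Short run: p = 229.22, y = 2698.11. Long run: p = 357.00.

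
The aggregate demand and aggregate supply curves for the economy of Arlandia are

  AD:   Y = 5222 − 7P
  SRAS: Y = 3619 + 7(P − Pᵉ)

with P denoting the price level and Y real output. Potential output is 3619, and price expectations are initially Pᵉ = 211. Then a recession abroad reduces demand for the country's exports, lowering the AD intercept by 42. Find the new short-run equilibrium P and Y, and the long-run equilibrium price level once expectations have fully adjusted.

AD shifts left: new AD is Y = 5180 − 7P. With Pᵉ = 211, SRAS is Y = 2142 + 7P.
Short run: 5180 − 7P = 2142 + 7P gives 3038 = 14P, so P = 217 and Y = 5180 − 7·217 = 3661.
Y = 3661 is above potential 3619; expectations adjust and SRAS shifts left until Y = 3619.
Long run: on the new AD curve, 3619 = 5180 − 7P gives P = 223.

Short run: P = 217, Y = 3661. Long run: P = 223.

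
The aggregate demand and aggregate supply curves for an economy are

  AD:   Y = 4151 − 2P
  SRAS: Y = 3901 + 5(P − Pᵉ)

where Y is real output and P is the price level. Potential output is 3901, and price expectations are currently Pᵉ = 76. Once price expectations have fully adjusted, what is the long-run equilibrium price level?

Long-run P = 125

Short run: with Pᵉ = 76, SRAS is Y = 3521 + 5P. Setting AD = SRAS gives 630 = 7P, so P = 90 and Y = 4151 − 2·90 = 3971.
Output 3971 is above potential 3901, so over time expected prices rise and SRAS shifts left until Y returns to 3901.
Long run: Y = 3901 on the AD curve gives 3901 = 4151 − 2P, so P = 125.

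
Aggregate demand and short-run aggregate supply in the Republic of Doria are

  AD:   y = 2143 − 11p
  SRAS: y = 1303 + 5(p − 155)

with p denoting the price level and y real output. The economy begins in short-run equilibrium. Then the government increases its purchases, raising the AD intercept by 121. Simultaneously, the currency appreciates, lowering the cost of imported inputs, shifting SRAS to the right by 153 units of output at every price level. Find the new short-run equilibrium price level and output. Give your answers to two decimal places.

p = 98.94, y = 1175.69

After both shocks: AD is y = 2264 − 11p and SRAS is y = 681 + 5p.
Setting them equal: 1583 = 16p, so p = 98.94.
Substituting into AD, y = 1175.69.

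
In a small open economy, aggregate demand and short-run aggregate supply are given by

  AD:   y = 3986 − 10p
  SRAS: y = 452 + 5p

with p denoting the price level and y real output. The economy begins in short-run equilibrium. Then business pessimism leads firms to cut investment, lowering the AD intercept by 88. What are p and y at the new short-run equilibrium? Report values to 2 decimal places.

p = 229.73, y = 1600.67

This is a negative demand shock: AD shifts left.
New AD: y = 3898 − 10p.
Set AD = SRAS: 3898 − 10p = 452 + 5p, so 3446 = 15p and p = 229.73.
Substituting into AD, y = 1600.67.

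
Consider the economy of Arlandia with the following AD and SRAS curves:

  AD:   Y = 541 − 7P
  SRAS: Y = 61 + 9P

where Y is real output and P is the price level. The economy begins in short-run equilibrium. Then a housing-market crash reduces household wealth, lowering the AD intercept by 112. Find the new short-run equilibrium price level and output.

P = 23, Y = 268

This is a negative demand shock: AD shifts left.
New AD: Y = 429 − 7P.
Set AD = SRAS: 429 − 7P = 61 + 9P, so 368 = 16P and P = 23.
Y = 429 − 7·23 = 268.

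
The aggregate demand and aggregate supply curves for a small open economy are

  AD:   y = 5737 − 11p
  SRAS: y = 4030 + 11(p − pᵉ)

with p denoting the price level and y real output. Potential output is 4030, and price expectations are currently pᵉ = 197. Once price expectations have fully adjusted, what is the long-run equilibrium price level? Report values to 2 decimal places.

Short run: with pᵉ = 197, SRAS is y = 1863 + 11p. Setting AD = SRAS gives 3874 = 22p, so p = 176.09 and y = 5737 − 11p = 3800.00.
Output 3800.00 is below potential 4030, so over time expected prices fall and SRAS shifts right until y returns to 4030.
Long run: y = 4030 on the AD curve gives 4030 = 5737 − 11p, so p = 155.18.

Long-run p = 155.18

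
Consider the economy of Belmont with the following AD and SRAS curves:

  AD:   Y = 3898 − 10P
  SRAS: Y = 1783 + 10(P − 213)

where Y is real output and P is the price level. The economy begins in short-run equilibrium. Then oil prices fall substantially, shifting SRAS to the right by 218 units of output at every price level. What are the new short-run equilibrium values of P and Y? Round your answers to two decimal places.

P = 201.35, Y = 1884.50

This is a positive supply shock: SRAS shifts right.
New SRAS: Y = 10P − 129.
Set AD = SRAS: 3898 − 10P = 10P − 129, so 4027 = 20P and P = 201.35.
Substituting into AD, Y = 1884.50.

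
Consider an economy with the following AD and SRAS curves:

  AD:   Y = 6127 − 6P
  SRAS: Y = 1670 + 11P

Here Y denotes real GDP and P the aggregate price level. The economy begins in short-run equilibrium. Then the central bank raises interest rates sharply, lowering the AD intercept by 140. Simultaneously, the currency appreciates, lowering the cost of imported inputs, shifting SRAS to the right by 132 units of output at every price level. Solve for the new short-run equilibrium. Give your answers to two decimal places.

P = 246.18, Y = 4509.94

After both shocks: AD is Y = 5987 − 6P and SRAS is Y = 1802 + 11P.
Setting them equal: 4185 = 17P, so P = 246.18.
Substituting into AD, Y = 4509.94.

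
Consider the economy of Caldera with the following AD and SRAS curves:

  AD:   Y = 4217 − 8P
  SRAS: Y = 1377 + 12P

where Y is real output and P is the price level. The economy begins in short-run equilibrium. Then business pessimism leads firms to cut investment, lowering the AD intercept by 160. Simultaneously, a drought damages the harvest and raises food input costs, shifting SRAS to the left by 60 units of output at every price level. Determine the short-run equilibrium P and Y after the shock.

After both shocks: AD is Y = 4057 − 8P and SRAS is Y = 1317 + 12P.
Setting them equal: 2740 = 20P, so P = 137.
Y = 4057 − 8·137 = 2961.

P = 137, Y = 2961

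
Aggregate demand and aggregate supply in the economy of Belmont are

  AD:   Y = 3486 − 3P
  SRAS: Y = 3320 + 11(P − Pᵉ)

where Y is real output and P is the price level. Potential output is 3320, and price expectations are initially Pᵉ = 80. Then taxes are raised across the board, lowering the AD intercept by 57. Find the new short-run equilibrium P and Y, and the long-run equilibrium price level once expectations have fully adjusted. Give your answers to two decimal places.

AD shifts left: new AD is Y = 3429 − 3P. With Pᵉ = 80, SRAS is Y = 2440 + 11P.
Short run: 3429 − 3P = 2440 + 11P gives 989 = 14P, so P = 70.64 and Y = 3429 − 3P = 3217.07.
Y = 3217.07 is below potential 3320; expectations adjust and SRAS shifts right until Y = 3320.
Long run: on the new AD curve, 3320 = 3429 − 3P gives P = 36.33.

Short run: P = 70.64, Y = 3217.07. Long run: P = 36.33.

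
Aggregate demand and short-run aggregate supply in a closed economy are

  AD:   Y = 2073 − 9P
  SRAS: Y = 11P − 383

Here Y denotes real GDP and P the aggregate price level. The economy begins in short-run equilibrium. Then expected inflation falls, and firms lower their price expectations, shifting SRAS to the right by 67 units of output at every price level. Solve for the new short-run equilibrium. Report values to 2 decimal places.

P = 119.45, Y = 997.95

This is a positive supply shock: SRAS shifts right.
New SRAS: Y = 11P − 316.
Set AD = SRAS: 2073 − 9P = 11P − 316, so 2389 = 20P and P = 119.45.
Substituting into AD, Y = 997.95.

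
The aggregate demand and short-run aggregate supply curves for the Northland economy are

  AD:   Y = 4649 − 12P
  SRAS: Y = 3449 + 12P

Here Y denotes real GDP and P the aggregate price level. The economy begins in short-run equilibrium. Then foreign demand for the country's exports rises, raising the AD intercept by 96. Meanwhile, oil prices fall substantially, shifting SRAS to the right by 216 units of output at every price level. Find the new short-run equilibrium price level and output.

P = 45, Y = 4205

After both shocks: AD is Y = 4745 − 12P and SRAS is Y = 3665 + 12P.
Setting them equal: 1080 = 24P, so P = 45.
Y = 4745 − 12·45 = 4205.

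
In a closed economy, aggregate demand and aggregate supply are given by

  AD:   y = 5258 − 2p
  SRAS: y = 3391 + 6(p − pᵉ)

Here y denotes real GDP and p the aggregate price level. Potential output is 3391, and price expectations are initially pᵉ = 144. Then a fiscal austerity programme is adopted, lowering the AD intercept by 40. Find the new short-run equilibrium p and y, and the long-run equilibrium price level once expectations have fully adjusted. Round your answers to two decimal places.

AD shifts left: new AD is y = 5218 − 2p. With pᵉ = 144, SRAS is y = 2527 + 6p.
Short run: 5218 − 2p = 2527 + 6p gives 2691 = 8p, so p = 336.38 and y = 5218 − 2p = 4545.25.
y = 4545.25 is above potential 3391; expectations adjust and SRAS shifts left until y = 3391.
Long run: on the new AD curve, 3391 = 5218 − 2p gives p = 913.50.

Short run: p = 336.38, y = 4545.25. Long run: p = 913.50.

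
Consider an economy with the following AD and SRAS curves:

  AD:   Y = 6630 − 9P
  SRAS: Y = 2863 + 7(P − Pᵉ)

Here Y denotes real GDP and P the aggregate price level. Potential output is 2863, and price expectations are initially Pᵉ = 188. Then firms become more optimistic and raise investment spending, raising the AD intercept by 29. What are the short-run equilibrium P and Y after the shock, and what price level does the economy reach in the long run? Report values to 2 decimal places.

AD shifts right: new AD is Y = 6659 − 9P. With Pᵉ = 188, SRAS is Y = 1547 + 7P.
Short run: 6659 − 9P = 1547 + 7P gives 5112 = 16P, so P = 319.50 and Y = 6659 − 9P = 3783.50.
Y = 3783.50 is above potential 2863; expectations adjust and SRAS shifts left until Y = 2863.
Long run: on the new AD curve, 2863 = 6659 − 9P gives P = 421.78.

Short run: P = 319.50, Y = 3783.50. Long run: P = 421.78.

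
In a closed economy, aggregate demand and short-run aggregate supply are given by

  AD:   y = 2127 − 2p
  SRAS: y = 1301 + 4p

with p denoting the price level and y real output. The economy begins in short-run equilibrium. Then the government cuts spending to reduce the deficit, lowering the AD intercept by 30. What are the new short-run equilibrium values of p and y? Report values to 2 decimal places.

This is a negative demand shock: AD shifts left.
New AD: y = 2097 − 2p.
Set AD = SRAS: 2097 − 2p = 1301 + 4p, so 796 = 6p and p = 132.67.
Substituting into AD, y = 1831.67.

p = 132.67, y = 1831.67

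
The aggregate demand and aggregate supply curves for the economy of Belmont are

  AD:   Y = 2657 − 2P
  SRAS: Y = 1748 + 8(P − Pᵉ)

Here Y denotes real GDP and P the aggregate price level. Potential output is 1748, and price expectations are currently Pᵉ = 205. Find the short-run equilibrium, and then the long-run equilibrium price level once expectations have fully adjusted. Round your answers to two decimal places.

Short run: with Pᵉ = 205, SRAS is Y = 108 + 8P. Setting AD = SRAS gives 2549 = 10P, so P = 254.90 and Y = 2657 − 2P = 2147.20.
Output 2147.20 is above potential 1748, so over time expected prices rise and SRAS shifts left until Y returns to 1748.
Long run: Y = 1748 on the AD curve gives 1748 = 2657 − 2P, so P = 454.50.

Short run: P = 254.90, Y = 2147.20. Long run: P = 454.50.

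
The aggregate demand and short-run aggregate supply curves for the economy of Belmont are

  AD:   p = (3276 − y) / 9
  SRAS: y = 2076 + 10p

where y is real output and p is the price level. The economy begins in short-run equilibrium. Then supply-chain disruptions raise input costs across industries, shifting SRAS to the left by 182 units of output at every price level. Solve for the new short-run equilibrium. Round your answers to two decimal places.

p = 72.74, y = 2621.37

This is a negative supply shock: SRAS shifts left.
New SRAS: y = 1894 + 10p.
Set AD = SRAS: 3276 − 9p = 1894 + 10p, so 1382 = 19p and p = 72.74.
Substituting into AD, y = 2621.37.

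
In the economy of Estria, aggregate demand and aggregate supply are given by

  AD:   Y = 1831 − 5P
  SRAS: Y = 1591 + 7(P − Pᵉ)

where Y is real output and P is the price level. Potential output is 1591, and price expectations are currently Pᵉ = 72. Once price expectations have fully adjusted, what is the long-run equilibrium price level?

Long-run P = 48

Short run: with Pᵉ = 72, SRAS is Y = 1087 + 7P. Setting AD = SRAS gives 744 = 12P, so P = 62 and Y = 1831 − 5·62 = 1521.
Output 1521 is below potential 1591, so over time expected prices fall and SRAS shifts right until Y returns to 1591.
Long run: Y = 1591 on the AD curve gives 1591 = 1831 − 5P, so P = 48.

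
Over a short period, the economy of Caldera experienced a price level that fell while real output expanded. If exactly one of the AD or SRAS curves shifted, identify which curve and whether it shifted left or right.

P fell and Y rose. An AD shift moves P and Y in the same direction; an SRAS shift moves them in opposite directions.
Here P and Y moved in opposite directions, so the SRAS curve shifted.
Since Y rose, SRAS shifted right.

SRAS shifted right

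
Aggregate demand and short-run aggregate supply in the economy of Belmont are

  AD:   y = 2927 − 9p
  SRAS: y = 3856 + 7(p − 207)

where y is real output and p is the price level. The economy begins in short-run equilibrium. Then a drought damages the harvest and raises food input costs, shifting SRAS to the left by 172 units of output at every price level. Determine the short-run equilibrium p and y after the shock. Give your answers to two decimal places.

This is a negative supply shock: SRAS shifts left.
New SRAS: y = 2235 + 7p.
Set AD = SRAS: 2927 − 9p = 2235 + 7p, so 692 = 16p and p = 43.25.
Substituting into AD, y = 2537.75.

p = 43.25, y = 2537.75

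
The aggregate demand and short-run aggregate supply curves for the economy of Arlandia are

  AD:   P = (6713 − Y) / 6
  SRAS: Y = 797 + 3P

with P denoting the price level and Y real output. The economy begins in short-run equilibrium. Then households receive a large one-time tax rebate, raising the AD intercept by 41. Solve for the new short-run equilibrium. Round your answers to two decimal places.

This is a positive demand shock: AD shifts right.
New AD: Y = 6754 − 6P.
Set AD = SRAS: 6754 − 6P = 797 + 3P, so 5957 = 9P and P = 661.89.
Substituting into AD, Y = 2782.67.

P = 661.89, Y = 2782.67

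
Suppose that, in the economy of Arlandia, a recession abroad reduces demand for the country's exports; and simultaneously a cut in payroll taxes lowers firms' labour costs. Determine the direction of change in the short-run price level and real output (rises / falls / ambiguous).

The first event is a negative demand shock: AD shifts left, which by itself pushes P down and Y down.
The second is a favourable supply shock: SRAS shifts right, which by itself pushes P down and Y up.
Both shocks push P down, so P falls. The two shocks push Y in opposite directions, so the effect on Y is ambiguous.

Price level: falls; output: ambiguous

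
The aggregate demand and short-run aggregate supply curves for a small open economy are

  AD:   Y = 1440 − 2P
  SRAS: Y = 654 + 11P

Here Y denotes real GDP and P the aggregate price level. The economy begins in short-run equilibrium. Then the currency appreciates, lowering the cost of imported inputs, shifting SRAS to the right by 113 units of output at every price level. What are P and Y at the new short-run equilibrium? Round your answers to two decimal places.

This is a positive supply shock: SRAS shifts right.
New SRAS: Y = 767 + 11P.
Set AD = SRAS: 1440 − 2P = 767 + 11P, so 673 = 13P and P = 51.77.
Substituting into AD, Y = 1336.46.

P = 51.77, Y = 1336.46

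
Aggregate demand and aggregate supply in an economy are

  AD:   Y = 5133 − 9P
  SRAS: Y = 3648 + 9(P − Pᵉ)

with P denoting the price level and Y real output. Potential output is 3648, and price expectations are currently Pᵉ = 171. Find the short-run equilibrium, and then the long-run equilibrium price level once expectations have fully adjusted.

Short run: P = 168, Y = 3621. Long run: P = 165.

Short run: with Pᵉ = 171, SRAS is Y = 2109 + 9P. Setting AD = SRAS gives 3024 = 18P, so P = 168 and Y = 5133 − 9·168 = 3621.
Output 3621 is below potential 3648, so over time expected prices fall and SRAS shifts right until Y returns to 3648.
Long run: Y = 3648 on the AD curve gives 3648 = 5133 − 9P, so P = 165.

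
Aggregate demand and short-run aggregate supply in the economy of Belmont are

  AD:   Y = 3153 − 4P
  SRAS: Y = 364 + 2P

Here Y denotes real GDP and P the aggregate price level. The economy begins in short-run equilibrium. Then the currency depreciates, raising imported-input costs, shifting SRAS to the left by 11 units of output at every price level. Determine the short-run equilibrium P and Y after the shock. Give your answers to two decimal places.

P = 466.67, Y = 1286.33

This is a negative supply shock: SRAS shifts left.
New SRAS: Y = 353 + 2P.
Set AD = SRAS: 3153 − 4P = 353 + 2P, so 2800 = 6P and P = 466.67.
Substituting into AD, Y = 1286.33.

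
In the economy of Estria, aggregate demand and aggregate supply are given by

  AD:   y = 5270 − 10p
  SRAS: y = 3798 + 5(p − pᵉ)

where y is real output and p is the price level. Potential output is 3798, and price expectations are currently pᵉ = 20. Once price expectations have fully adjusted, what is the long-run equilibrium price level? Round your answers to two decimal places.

Long-run p = 147.20

Short run: with pᵉ = 20, SRAS is y = 3698 + 5p. Setting AD = SRAS gives 1572 = 15p, so p = 104.80 and y = 5270 − 10p = 4222.00.
Output 4222.00 is above potential 3798, so over time expected prices rise and SRAS shifts left until y returns to 3798.
Long run: y = 3798 on the AD curve gives 3798 = 5270 − 10p, so p = 147.20.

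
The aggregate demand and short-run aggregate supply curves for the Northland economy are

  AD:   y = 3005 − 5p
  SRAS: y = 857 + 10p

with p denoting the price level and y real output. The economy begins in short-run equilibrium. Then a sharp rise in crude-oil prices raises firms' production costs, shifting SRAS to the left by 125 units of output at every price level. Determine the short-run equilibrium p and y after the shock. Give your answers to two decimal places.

p = 151.53, y = 2247.33

This is a negative supply shock: SRAS shifts left.
New SRAS: y = 732 + 10p.
Set AD = SRAS: 3005 − 5p = 732 + 10p, so 2273 = 15p and p = 151.53.
Substituting into AD, y = 2247.33.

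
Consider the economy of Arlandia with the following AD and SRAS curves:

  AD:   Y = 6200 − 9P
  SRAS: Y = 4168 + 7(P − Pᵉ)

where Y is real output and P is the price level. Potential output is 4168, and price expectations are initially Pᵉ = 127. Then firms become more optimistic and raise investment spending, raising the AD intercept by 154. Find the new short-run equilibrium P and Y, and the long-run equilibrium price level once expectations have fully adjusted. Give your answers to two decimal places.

Short run: P = 192.19, Y = 4624.31. Long run: P = 242.89.

AD shifts right: new AD is Y = 6354 − 9P. With Pᵉ = 127, SRAS is Y = 3279 + 7P.
Short run: 6354 − 9P = 3279 + 7P gives 3075 = 16P, so P = 192.19 and Y = 6354 − 9P = 4624.31.
Y = 4624.31 is above potential 4168; expectations adjust and SRAS shifts left until Y = 4168.
Long run: on the new AD curve, 4168 = 6354 − 9P gives P = 242.89.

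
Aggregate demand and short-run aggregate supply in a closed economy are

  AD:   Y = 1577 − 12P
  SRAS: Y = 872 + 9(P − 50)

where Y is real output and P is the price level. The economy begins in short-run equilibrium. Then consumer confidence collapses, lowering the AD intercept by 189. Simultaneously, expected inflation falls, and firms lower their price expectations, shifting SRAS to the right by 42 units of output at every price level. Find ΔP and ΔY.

After both shocks: AD is Y = 1388 − 12P and SRAS is Y = 464 + 9P.
Setting them equal: 924 = 21P, so P = 44.
Y = 1388 − 12·44 = 860.
Initially P = 55, Y = 917, so ΔP = -11 and ΔY = -57.

ΔP = -11, ΔY = -57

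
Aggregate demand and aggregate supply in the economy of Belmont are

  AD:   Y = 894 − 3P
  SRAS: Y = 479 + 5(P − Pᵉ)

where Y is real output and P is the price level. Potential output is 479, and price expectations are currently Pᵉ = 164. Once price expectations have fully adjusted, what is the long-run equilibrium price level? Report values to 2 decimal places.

Short run: with Pᵉ = 164, SRAS is Y = 5P − 341. Setting AD = SRAS gives 1235 = 8P, so P = 154.38 and Y = 894 − 3P = 430.88.
Output 430.88 is below potential 479, so over time expected prices fall and SRAS shifts right until Y returns to 479.
Long run: Y = 479 on the AD curve gives 479 = 894 − 3P, so P = 138.33.

Long-run P = 138.33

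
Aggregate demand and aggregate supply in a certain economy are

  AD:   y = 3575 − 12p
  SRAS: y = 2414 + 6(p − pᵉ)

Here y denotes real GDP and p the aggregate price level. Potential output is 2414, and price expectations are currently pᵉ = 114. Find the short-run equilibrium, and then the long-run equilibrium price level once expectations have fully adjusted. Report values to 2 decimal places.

Short run: p = 102.50, y = 2345.00. Long run: p = 96.75.

Short run: with pᵉ = 114, SRAS is y = 1730 + 6p. Setting AD = SRAS gives 1845 = 18p, so p = 102.50 and y = 3575 − 12p = 2345.00.
Output 2345.00 is below potential 2414, so over time expected prices fall and SRAS shifts right until y returns to 2414.
Long run: y = 2414 on the AD curve gives 2414 = 3575 − 12p, so p = 96.75.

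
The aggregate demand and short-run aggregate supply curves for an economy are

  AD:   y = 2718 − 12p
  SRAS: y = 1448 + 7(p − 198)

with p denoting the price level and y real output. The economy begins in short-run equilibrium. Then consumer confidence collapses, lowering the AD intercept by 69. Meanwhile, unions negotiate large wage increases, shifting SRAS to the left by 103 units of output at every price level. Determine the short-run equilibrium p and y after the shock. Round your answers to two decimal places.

p = 141.58, y = 950.05

After both shocks: AD is y = 2649 − 12p and SRAS is y = 7p − 41.
Setting them equal: 2690 = 19p, so p = 141.58.
Substituting into AD, y = 950.05.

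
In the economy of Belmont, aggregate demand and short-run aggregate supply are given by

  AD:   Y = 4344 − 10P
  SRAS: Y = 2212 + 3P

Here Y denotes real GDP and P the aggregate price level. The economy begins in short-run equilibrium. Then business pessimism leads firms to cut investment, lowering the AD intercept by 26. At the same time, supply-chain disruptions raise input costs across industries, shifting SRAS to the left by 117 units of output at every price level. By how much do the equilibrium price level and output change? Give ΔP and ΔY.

After both shocks: AD is Y = 4318 − 10P and SRAS is Y = 2095 + 3P.
Setting them equal: 2223 = 13P, so P = 171.
Y = 4318 − 10·171 = 2608.
Initially P = 164, Y = 2704, so ΔP = +7 and ΔY = -96.

ΔP = +7, ΔY = -96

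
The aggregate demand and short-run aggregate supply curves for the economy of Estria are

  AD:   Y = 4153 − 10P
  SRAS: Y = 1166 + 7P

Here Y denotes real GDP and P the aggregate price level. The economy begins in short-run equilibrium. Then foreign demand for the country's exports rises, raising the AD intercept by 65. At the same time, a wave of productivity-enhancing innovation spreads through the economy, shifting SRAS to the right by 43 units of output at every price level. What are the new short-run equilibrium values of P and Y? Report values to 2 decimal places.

P = 177.00, Y = 2448.00

After both shocks: AD is Y = 4218 − 10P and SRAS is Y = 1209 + 7P.
Setting them equal: 3009 = 17P, so P = 177.00.
Substituting into AD, Y = 2448.00.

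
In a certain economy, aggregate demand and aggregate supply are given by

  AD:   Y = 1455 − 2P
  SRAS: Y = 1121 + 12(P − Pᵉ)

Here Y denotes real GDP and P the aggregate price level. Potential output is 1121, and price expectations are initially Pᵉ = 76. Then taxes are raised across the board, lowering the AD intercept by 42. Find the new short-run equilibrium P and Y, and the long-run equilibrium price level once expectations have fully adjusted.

AD shifts left: new AD is Y = 1413 − 2P. With Pᵉ = 76, SRAS is Y = 209 + 12P.
Short run: 1413 − 2P = 209 + 12P gives 1204 = 14P, so P = 86 and Y = 1413 − 2·86 = 1241.
Y = 1241 is above potential 1121; expectations adjust and SRAS shifts left until Y = 1121.
Long run: on the new AD curve, 1121 = 1413 − 2P gives P = 146.

Short run: P = 86, Y = 1241. Long run: P = 146.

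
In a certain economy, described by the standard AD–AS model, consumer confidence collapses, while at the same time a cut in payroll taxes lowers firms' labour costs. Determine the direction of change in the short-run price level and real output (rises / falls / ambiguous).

Price level: falls; output: ambiguous

The first event is a negative demand shock: AD shifts left, which by itself pushes P down and Y down.
The second is a favourable supply shock: SRAS shifts right, which by itself pushes P down and Y up.
Both shocks push P down, so P falls. The two shocks push Y in opposite directions, so the effect on Y is ambiguous.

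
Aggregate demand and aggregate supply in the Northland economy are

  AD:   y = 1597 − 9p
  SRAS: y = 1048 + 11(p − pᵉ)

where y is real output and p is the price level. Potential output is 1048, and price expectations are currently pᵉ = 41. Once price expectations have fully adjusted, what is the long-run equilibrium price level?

Long-run p = 61

Short run: with pᵉ = 41, SRAS is y = 597 + 11p. Setting AD = SRAS gives 1000 = 20p, so p = 50 and y = 1597 − 9·50 = 1147.
Output 1147 is above potential 1048, so over time expected prices rise and SRAS shifts left until y returns to 1048.
Long run: y = 1048 on the AD curve gives 1048 = 1597 − 9p, so p = 61.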